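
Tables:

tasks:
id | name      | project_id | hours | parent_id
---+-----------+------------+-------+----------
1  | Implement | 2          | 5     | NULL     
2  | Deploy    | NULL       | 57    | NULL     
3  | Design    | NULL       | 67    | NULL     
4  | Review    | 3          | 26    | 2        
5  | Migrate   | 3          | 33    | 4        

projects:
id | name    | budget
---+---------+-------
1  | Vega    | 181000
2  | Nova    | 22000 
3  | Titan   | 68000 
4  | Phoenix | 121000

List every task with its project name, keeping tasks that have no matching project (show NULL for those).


LEFT JOIN keeps every row from tasks (the left table); where project_id has no match in projects, the project columns become NULL. Walk through each task:
  - task 1 (Implement): project_id=2 -> matches Nova
  - task 2 (Deploy): project_id=NULL, no match -> kept with NULL
  - task 3 (Design): project_id=NULL, no match -> kept with NULL
  - task 4 (Review): project_id=3 -> matches Titan
  - task 5 (Migrate): project_id=3 -> matches Titan
All 5 rows appear; 2 have NULL project.

SQL:
SELECT a.name, b.name AS project
FROM tasks a
LEFT JOIN projects b ON a.project_id = b.id

Result:
name      | project
----------+--------
Implement | Nova   
Deploy    | NULL   
Design    | NULL   
Review    | Titan  
Migrate   | Titan  


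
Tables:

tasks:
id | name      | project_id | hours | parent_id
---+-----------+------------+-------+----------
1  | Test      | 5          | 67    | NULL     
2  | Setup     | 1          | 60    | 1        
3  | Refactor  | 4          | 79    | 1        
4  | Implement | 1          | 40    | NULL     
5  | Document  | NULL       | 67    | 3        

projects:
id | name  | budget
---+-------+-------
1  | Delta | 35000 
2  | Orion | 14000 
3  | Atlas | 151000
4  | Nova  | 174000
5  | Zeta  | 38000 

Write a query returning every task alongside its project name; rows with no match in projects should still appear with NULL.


LEFT JOIN keeps every row from tasks (the left table); where project_id has no match in projects, the project columns become NULL. Walk through each task:
  - task 1 (Test): project_id=5 -> matches Zeta
  - task 2 (Setup): project_id=1 -> matches Delta
  - task 3 (Refactor): project_id=4 -> matches Nova
  - task 4 (Implement): project_id=1 -> matches Delta
  - task 5 (Document): project_id=NULL, no match -> kept with NULL
All 5 rows appear; 1 has NULL project.

SQL:
SELECT a.name, b.name AS project
FROM tasks a
LEFT JOIN projects b ON a.project_id = b.id

Result:
name      | project
----------+--------
Test      | Zeta   
Setup     | Delta  
Refactor  | Nova   
Implement | Delta  
Document  | NULL   


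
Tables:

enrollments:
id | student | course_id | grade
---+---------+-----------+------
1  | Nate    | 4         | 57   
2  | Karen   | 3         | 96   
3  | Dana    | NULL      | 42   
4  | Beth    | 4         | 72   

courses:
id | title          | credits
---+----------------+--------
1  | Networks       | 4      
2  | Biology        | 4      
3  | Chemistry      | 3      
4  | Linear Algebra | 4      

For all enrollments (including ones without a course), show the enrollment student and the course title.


LEFT JOIN keeps every row from enrollments (the left table); where course_id has no match in courses, the course columns become NULL. Walk through each enrollment:
  - enrollment 1 (Nate): course_id=4 -> matches Linear Algebra
  - enrollment 2 (Karen): course_id=3 -> matches Chemistry
  - enrollment 3 (Dana): course_id=NULL, no match -> kept with NULL
  - enrollment 4 (Beth): course_id=4 -> matches Linear Algebra
All 4 rows appear; 1 has NULL course.

SQL:
SELECT a.student, b.title AS course
FROM enrollments a
LEFT JOIN courses b ON a.course_id = b.id

Result:
student | course        
--------+---------------
Nate    | Linear Algebra
Karen   | Chemistry     
Dana    | NULL          
Beth    | Linear Algebra


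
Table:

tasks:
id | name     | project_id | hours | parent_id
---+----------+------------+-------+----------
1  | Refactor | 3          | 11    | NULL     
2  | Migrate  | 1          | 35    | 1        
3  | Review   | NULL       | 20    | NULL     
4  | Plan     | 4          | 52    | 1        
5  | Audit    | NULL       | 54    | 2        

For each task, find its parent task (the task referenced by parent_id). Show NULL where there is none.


This is a self-join: tasks is joined to a second copy of itself, matching each row's parent_id to another row's id. Use LEFT JOIN so rows with parent_id=NULL are kept.
  - task 1 (Refactor): parent_id=NULL -> NULL
  - task 2 (Migrate): parent_id=1 -> Refactor
  - task 3 (Review): parent_id=NULL -> NULL
  - task 4 (Plan): parent_id=1 -> Refactor
  - task 5 (Audit): parent_id=2 -> Migrate

SQL:
SELECT a.name AS item, b.name AS parent
FROM tasks a
LEFT JOIN tasks b ON a.parent_id = b.id

Result:
item     | parent  
---------+---------
Refactor | NULL    
Migrate  | Refactor
Review   | NULL    
Plan     | Refactor
Audit    | Migrate 


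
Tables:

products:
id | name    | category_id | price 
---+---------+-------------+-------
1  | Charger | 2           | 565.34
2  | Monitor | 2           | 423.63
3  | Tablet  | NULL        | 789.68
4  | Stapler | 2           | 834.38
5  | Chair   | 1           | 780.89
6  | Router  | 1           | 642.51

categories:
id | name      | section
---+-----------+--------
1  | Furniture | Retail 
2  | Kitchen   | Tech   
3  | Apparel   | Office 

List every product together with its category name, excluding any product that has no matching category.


INNER JOIN keeps only products rows whose category_id matches an id in categories. Walk through each product:
  - product 1 (Charger): category_id=2 -> matches Kitchen
  - product 2 (Monitor): category_id=2 -> matches Kitchen
  - product 3 (Tablet): category_id=NULL, no match -> dropped
  - product 4 (Stapler): category_id=2 -> matches Kitchen
  - product 5 (Chair): category_id=1 -> matches Furniture
  - product 6 (Router): category_id=1 -> matches Furniture
So 1 of 6 rows is dropped.

SQL:
SELECT a.name, b.name AS category
FROM products a
INNER JOIN categories b ON a.category_id = b.id

Result:
name    | category 
--------+----------
Charger | Kitchen  
Monitor | Kitchen  
Stapler | Kitchen  
Chair   | Furniture
Router  | Furniture


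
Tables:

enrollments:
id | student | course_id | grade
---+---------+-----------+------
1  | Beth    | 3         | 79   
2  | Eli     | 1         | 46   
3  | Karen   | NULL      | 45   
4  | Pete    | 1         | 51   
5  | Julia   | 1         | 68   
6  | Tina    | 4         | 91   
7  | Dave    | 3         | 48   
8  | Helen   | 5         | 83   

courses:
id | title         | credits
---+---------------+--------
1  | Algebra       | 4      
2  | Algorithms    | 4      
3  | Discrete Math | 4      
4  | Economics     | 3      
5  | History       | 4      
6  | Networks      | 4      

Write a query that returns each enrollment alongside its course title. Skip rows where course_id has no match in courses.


INNER JOIN keeps only enrollments rows whose course_id matches an id in courses. Walk through each enrollment:
  - enrollment 1 (Beth): course_id=3 -> matches Discrete Math
  - enrollment 2 (Eli): course_id=1 -> matches Algebra
  - enrollment 3 (Karen): course_id=NULL, no match -> dropped
  - enrollment 4 (Pete): course_id=1 -> matches Algebra
  - enrollment 5 (Julia): course_id=1 -> matches Algebra
  - enrollment 6 (Tina): course_id=4 -> matches Economics
  - enrollment 7 (Dave): course_id=3 -> matches Discrete Math
  - enrollment 8 (Helen): course_id=5 -> matches History
So 1 of 8 rows is dropped.

SQL:
SELECT a.student, b.title AS course
FROM enrollments a
INNER JOIN courses b ON a.course_id = b.id

Result:
student | course       
--------+--------------
Beth    | Discrete Math
Eli     | Algebra      
Pete    | Algebra      
Julia   | Algebra      
Tina    | Economics    
Dave    | Discrete Math
Helen   | History      


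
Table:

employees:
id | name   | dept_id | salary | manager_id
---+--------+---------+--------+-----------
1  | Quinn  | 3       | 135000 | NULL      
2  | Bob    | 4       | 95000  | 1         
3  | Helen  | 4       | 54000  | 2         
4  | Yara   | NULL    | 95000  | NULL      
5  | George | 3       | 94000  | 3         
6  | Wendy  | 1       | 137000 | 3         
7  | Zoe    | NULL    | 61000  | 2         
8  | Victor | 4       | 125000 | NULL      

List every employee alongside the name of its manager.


This is a self-join: employees is joined to a second copy of itself, matching each row's manager_id to another row's id. Use LEFT JOIN so rows with manager_id=NULL are kept.
  - employee 1 (Quinn): manager_id=NULL -> NULL
  - employee 2 (Bob): manager_id=1 -> Quinn
  - employee 3 (Helen): manager_id=2 -> Bob
  - employee 4 (Yara): manager_id=NULL -> NULL
  - employee 5 (George): manager_id=3 -> Helen
  - employee 6 (Wendy): manager_id=3 -> Helen
  - employee 7 (Zoe): manager_id=2 -> Bob
  - employee 8 (Victor): manager_id=NULL -> NULL

SQL:
SELECT a.name AS item, b.name AS manager
FROM employees a
LEFT JOIN employees b ON a.manager_id = b.id

Result:
item   | manager
-------+--------
Quinn  | NULL   
Bob    | Quinn  
Helen  | Bob    
Yara   | NULL   
George | Helen  
Wendy  | Helen  
Zoe    | Bob    
Victor | NULL   


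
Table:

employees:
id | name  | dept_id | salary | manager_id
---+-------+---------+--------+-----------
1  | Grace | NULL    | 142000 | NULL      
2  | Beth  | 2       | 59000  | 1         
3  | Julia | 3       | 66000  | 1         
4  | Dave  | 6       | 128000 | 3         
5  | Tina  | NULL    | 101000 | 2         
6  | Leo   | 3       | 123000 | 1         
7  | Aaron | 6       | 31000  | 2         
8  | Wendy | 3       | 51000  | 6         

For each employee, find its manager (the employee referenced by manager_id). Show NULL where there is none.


This is a self-join: employees is joined to a second copy of itself, matching each row's manager_id to another row's id. Use LEFT JOIN so rows with manager_id=NULL are kept.
  - employee 1 (Grace): manager_id=NULL -> NULL
  - employee 2 (Beth): manager_id=1 -> Grace
  - employee 3 (Julia): manager_id=1 -> Grace
  - employee 4 (Dave): manager_id=3 -> Julia
  - employee 5 (Tina): manager_id=2 -> Beth
  - employee 6 (Leo): manager_id=1 -> Grace
  - employee 7 (Aaron): manager_id=2 -> Beth
  - employee 8 (Wendy): manager_id=6 -> Leo

SQL:
SELECT a.name AS item, b.name AS manager
FROM employees a
LEFT JOIN employees b ON a.manager_id = b.id

Result:
item  | manager
------+--------
Grace | NULL   
Beth  | Grace  
Julia | Grace  
Dave  | Julia  
Tina  | Beth   
Leo   | Grace  
Aaron | Beth   
Wendy | Leo    


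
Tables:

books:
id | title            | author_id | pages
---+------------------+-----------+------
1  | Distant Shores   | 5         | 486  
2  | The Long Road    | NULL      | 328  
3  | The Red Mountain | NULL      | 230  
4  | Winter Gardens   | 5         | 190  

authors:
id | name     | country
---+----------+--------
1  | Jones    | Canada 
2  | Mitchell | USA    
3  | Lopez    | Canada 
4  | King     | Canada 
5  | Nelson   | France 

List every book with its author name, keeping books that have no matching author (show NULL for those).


LEFT JOIN keeps every row from books (the left table); where author_id has no match in authors, the author columns become NULL. Walk through each book:
  - book 1 (Distant Shores): author_id=5 -> matches Nelson
  - book 2 (The Long Road): author_id=NULL, no match -> kept with NULL
  - book 3 (The Red Mountain): author_id=NULL, no match -> kept with NULL
  - book 4 (Winter Gardens): author_id=5 -> matches Nelson
All 4 rows appear; 2 have NULL author.

SQL:
SELECT a.title, b.name AS author
FROM books a
LEFT JOIN authors b ON a.author_id = b.id

Result:
title            | author
-----------------+-------
Distant Shores   | Nelson
The Long Road    | NULL  
The Red Mountain | NULL  
Winter Gardens   | Nelson


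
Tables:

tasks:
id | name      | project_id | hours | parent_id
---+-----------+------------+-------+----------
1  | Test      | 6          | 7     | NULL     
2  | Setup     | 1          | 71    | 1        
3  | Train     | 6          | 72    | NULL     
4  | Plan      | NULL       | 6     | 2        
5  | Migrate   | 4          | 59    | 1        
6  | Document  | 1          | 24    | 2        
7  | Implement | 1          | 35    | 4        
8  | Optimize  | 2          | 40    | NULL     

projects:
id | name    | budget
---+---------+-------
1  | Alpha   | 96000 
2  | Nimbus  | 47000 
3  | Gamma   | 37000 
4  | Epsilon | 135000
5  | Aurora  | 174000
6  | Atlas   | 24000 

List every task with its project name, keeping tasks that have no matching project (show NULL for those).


LEFT JOIN keeps every row from tasks (the left table); where project_id has no match in projects, the project columns become NULL. Walk through each task:
  - task 1 (Test): project_id=6 -> matches Atlas
  - task 2 (Setup): project_id=1 -> matches Alpha
  - task 3 (Train): project_id=6 -> matches Atlas
  - task 4 (Plan): project_id=NULL, no match -> kept with NULL
  - task 5 (Migrate): project_id=4 -> matches Epsilon
  - task 6 (Document): project_id=1 -> matches Alpha
  - task 7 (Implement): project_id=1 -> matches Alpha
  - task 8 (Optimize): project_id=2 -> matches Nimbus
All 8 rows appear; 1 has NULL project.

SQL:
SELECT a.name, b.name AS project
FROM tasks a
LEFT JOIN projects b ON a.project_id = b.id

Result:
name      | project
----------+--------
Test      | Atlas  
Setup     | Alpha  
Train     | Atlas  
Plan      | NULL   
Migrate   | Epsilon
Document  | Alpha  
Implement | Alpha  
Optimize  | Nimbus 


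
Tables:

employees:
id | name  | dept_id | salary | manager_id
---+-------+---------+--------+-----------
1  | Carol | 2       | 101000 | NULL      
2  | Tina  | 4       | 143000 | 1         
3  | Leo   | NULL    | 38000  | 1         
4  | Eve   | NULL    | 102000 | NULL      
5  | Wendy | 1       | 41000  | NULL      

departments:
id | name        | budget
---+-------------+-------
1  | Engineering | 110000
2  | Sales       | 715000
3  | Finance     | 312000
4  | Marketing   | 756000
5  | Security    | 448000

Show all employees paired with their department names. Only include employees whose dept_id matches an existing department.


INNER JOIN keeps only employees rows whose dept_id matches an id in departments. Walk through each employee:
  - employee 1 (Carol): dept_id=2 -> matches Sales
  - employee 2 (Tina): dept_id=4 -> matches Marketing
  - employee 3 (Leo): dept_id=NULL, no match -> dropped
  - employee 4 (Eve): dept_id=NULL, no match -> dropped
  - employee 5 (Wendy): dept_id=1 -> matches Engineering
So 2 of 5 rows are dropped.

SQL:
SELECT a.name, b.name AS department
FROM employees a
INNER JOIN departments b ON a.dept_id = b.id

Result:
name  | department 
------+------------
Carol | Sales      
Tina  | Marketing  
Wendy | Engineering


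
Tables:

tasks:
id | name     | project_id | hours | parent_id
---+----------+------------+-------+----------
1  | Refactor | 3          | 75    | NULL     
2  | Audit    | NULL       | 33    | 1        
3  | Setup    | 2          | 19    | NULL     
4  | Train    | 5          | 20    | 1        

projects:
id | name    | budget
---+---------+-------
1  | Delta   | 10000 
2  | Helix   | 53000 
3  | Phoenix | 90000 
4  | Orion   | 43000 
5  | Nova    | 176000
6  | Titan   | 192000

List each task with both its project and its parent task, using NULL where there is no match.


Two LEFT JOINs from the same base table tasks: one to projects via project_id, one to tasks itself via parent_id. Both are LEFT so every task is preserved.
Match against projects:
  - task 1 (Refactor): project_id=3 -> matches Phoenix
  - task 2 (Audit): project_id=NULL, no match -> kept with NULL
  - task 3 (Setup): project_id=2 -> matches Helix
  - task 4 (Train): project_id=5 -> matches Nova
Match against tasks (self):
  - task 1 (Refactor): parent_id=NULL -> NULL
  - task 2 (Audit): parent_id=1 -> Refactor
  - task 3 (Setup): parent_id=NULL -> NULL
  - task 4 (Train): parent_id=1 -> Refactor

SQL:
SELECT a.name, b.name AS project, c.name AS parent
FROM tasks a
LEFT JOIN projects b ON a.project_id = b.id
LEFT JOIN tasks c ON a.parent_id = c.id

Result:
name     | project | parent  
---------+---------+---------
Refactor | Phoenix | NULL    
Audit    | NULL    | Refactor
Setup    | Helix   | NULL    
Train    | Nova    | Refactor


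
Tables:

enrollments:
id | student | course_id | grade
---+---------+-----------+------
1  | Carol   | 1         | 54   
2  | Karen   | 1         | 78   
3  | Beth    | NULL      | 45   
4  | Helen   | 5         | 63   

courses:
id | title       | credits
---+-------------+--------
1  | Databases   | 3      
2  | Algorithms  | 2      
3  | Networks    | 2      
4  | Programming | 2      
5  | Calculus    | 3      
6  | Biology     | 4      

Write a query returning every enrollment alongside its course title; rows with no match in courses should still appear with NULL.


LEFT JOIN keeps every row from enrollments (the left table); where course_id has no match in courses, the course columns become NULL. Walk through each enrollment:
  - enrollment 1 (Carol): course_id=1 -> matches Databases
  - enrollment 2 (Karen): course_id=1 -> matches Databases
  - enrollment 3 (Beth): course_id=NULL, no match -> kept with NULL
  - enrollment 4 (Helen): course_id=5 -> matches Calculus
All 4 rows appear; 1 has NULL course.

SQL:
SELECT a.student, b.title AS course
FROM enrollments a
LEFT JOIN courses b ON a.course_id = b.id

Result:
student | course   
--------+----------
Carol   | Databases
Karen   | Databases
Beth    | NULL     
Helen   | Calculus 


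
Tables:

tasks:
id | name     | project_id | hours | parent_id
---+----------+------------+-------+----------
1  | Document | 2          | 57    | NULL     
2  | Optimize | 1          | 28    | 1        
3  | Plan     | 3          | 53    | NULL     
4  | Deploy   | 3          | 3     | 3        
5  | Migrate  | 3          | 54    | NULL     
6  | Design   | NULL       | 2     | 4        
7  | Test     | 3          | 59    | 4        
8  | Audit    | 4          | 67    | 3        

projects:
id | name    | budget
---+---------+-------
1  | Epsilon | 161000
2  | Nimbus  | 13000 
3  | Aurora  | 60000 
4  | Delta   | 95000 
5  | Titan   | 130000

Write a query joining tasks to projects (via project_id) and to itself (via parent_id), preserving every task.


Two LEFT JOINs from the same base table tasks: one to projects via project_id, one to tasks itself via parent_id. Both are LEFT so every task is preserved.
Match against projects:
  - task 1 (Document): project_id=2 -> matches Nimbus
  - task 2 (Optimize): project_id=1 -> matches Epsilon
  - task 3 (Plan): project_id=3 -> matches Aurora
  - task 4 (Deploy): project_id=3 -> matches Aurora
  - task 5 (Migrate): project_id=3 -> matches Aurora
  - task 6 (Design): project_id=NULL, no match -> kept with NULL
  - task 7 (Test): project_id=3 -> matches Aurora
  - task 8 (Audit): project_id=4 -> matches Delta
Match against tasks (self):
  - task 1 (Document): parent_id=NULL -> NULL
  - task 2 (Optimize): parent_id=1 -> Document
  - task 3 (Plan): parent_id=NULL -> NULL
  - task 4 (Deploy): parent_id=3 -> Plan
  - task 5 (Migrate): parent_id=NULL -> NULL
  - task 6 (Design): parent_id=4 -> Deploy
  - task 7 (Test): parent_id=4 -> Deploy
  - task 8 (Audit): parent_id=3 -> Plan

SQL:
SELECT a.name, b.name AS project, c.name AS parent
FROM tasks a
LEFT JOIN projects b ON a.project_id = b.id
LEFT JOIN tasks c ON a.parent_id = c.id

Result:
name     | project | parent  
---------+---------+---------
Document | Nimbus  | NULL    
Optimize | Epsilon | Document
Plan     | Aurora  | NULL    
Deploy   | Aurora  | Plan    
Migrate  | Aurora  | NULL    
Design   | NULL    | Deploy  
Test     | Aurora  | Deploy  
Audit    | Delta   | Plan    


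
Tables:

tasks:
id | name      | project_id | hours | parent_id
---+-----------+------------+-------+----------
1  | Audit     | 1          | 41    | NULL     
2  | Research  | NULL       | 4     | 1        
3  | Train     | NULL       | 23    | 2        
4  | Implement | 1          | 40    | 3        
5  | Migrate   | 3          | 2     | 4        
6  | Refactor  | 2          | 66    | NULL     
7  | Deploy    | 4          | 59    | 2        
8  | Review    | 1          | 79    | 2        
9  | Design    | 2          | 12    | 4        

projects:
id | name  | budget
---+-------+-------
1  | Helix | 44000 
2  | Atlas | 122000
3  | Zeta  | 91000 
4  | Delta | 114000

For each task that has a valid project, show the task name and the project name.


INNER JOIN keeps only tasks rows whose project_id matches an id in projects. Walk through each task:
  - task 1 (Audit): project_id=1 -> matches Helix
  - task 2 (Research): project_id=NULL, no match -> dropped
  - task 3 (Train): project_id=NULL, no match -> dropped
  - task 4 (Implement): project_id=1 -> matches Helix
  - task 5 (Migrate): project_id=3 -> matches Zeta
  - task 6 (Refactor): project_id=2 -> matches Atlas
  - task 7 (Deploy): project_id=4 -> matches Delta
  - task 8 (Review): project_id=1 -> matches Helix
  - task 9 (Design): project_id=2 -> matches Atlas
So 2 of 9 rows are dropped.

SQL:
SELECT a.name, b.name AS project
FROM tasks a
INNER JOIN projects b ON a.project_id = b.id

Result:
name      | project
----------+--------
Audit     | Helix  
Implement | Helix  
Migrate   | Zeta   
Refactor  | Atlas  
Deploy    | Delta  
Review    | Helix  
Design    | Atlas  


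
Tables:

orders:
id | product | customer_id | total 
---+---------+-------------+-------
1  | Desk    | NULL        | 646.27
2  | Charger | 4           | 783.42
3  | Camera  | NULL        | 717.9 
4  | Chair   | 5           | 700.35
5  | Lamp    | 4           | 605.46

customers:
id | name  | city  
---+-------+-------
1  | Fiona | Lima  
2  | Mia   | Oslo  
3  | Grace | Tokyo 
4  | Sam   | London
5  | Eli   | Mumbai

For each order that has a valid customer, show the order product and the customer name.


INNER JOIN keeps only orders rows whose customer_id matches an id in customers. Walk through each order:
  - order 1 (Desk): customer_id=NULL, no match -> dropped
  - order 2 (Charger): customer_id=4 -> matches Sam
  - order 3 (Camera): customer_id=NULL, no match -> dropped
  - order 4 (Chair): customer_id=5 -> matches Eli
  - order 5 (Lamp): customer_id=4 -> matches Sam
So 2 of 5 rows are dropped.

SQL:
SELECT a.product, b.name AS customer
FROM orders a
INNER JOIN customers b ON a.customer_id = b.id

Result:
product | customer
--------+---------
Charger | Sam     
Chair   | Eli     
Lamp    | Sam     


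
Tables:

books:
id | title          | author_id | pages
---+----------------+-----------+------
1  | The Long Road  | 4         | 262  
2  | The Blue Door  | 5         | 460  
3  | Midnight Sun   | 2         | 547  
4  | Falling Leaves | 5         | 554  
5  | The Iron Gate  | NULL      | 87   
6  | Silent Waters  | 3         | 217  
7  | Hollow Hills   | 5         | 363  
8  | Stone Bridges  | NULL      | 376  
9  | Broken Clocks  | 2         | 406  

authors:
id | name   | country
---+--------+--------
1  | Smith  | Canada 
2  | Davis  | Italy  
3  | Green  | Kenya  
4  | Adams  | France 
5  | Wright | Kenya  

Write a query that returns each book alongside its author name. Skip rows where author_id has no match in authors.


INNER JOIN keeps only books rows whose author_id matches an id in authors. Walk through each book:
  - book 1 (The Long Road): author_id=4 -> matches Adams
  - book 2 (The Blue Door): author_id=5 -> matches Wright
  - book 3 (Midnight Sun): author_id=2 -> matches Davis
  - book 4 (Falling Leaves): author_id=5 -> matches Wright
  - book 5 (The Iron Gate): author_id=NULL, no match -> dropped
  - book 6 (Silent Waters): author_id=3 -> matches Green
  - book 7 (Hollow Hills): author_id=5 -> matches Wright
  - book 8 (Stone Bridges): author_id=NULL, no match -> dropped
  - book 9 (Broken Clocks): author_id=2 -> matches Davis
So 2 of 9 rows are dropped.

SQL:
SELECT a.title, b.name AS author
FROM books a
INNER JOIN authors b ON a.author_id = b.id

Result:
title          | author
---------------+-------
The Long Road  | Adams 
The Blue Door  | Wright
Midnight Sun   | Davis 
Falling Leaves | Wright
Silent Waters  | Green 
Hollow Hills   | Wright
Broken Clocks  | Davis 


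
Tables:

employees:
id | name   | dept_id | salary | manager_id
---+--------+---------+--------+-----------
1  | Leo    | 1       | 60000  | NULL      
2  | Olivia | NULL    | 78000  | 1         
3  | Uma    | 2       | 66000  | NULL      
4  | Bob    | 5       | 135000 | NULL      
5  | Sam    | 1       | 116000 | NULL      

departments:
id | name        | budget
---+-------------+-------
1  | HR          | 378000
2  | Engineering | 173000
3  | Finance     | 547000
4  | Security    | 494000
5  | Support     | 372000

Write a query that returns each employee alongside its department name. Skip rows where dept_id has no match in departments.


INNER JOIN keeps only employees rows whose dept_id matches an id in departments. Walk through each employee:
  - employee 1 (Leo): dept_id=1 -> matches HR
  - employee 2 (Olivia): dept_id=NULL, no match -> dropped
  - employee 3 (Uma): dept_id=2 -> matches Engineering
  - employee 4 (Bob): dept_id=5 -> matches Support
  - employee 5 (Sam): dept_id=1 -> matches HR
So 1 of 5 rows is dropped.

SQL:
SELECT a.name, b.name AS department
FROM employees a
INNER JOIN departments b ON a.dept_id = b.id

Result:
name | department 
-----+------------
Leo  | HR         
Uma  | Engineering
Bob  | Support    
Sam  | HR         


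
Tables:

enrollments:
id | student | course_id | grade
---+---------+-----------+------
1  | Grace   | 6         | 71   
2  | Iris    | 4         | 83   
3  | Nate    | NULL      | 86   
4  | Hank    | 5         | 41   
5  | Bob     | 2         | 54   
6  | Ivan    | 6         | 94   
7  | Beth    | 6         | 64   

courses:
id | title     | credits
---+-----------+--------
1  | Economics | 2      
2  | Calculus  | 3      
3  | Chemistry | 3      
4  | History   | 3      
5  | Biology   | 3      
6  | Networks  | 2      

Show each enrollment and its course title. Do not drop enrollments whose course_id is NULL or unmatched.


LEFT JOIN keeps every row from enrollments (the left table); where course_id has no match in courses, the course columns become NULL. Walk through each enrollment:
  - enrollment 1 (Grace): course_id=6 -> matches Networks
  - enrollment 2 (Iris): course_id=4 -> matches History
  - enrollment 3 (Nate): course_id=NULL, no match -> kept with NULL
  - enrollment 4 (Hank): course_id=5 -> matches Biology
  - enrollment 5 (Bob): course_id=2 -> matches Calculus
  - enrollment 6 (Ivan): course_id=6 -> matches Networks
  - enrollment 7 (Beth): course_id=6 -> matches Networks
All 7 rows appear; 1 has NULL course.

SQL:
SELECT a.student, b.title AS course
FROM enrollments a
LEFT JOIN courses b ON a.course_id = b.id

Result:
student | course  
--------+---------
Grace   | Networks
Iris    | History 
Nate    | NULL    
Hank    | Biology 
Bob     | Calculus
Ivan    | Networks
Beth    | Networks


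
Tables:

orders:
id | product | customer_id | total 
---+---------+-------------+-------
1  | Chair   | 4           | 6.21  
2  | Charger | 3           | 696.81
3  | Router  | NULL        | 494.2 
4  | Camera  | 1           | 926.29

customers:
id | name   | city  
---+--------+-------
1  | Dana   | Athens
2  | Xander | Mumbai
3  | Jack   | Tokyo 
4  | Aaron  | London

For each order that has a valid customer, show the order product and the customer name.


INNER JOIN keeps only orders rows whose customer_id matches an id in customers. Walk through each order:
  - order 1 (Chair): customer_id=4 -> matches Aaron
  - order 2 (Charger): customer_id=3 -> matches Jack
  - order 3 (Router): customer_id=NULL, no match -> dropped
  - order 4 (Camera): customer_id=1 -> matches Dana
So 1 of 4 rows is dropped.

SQL:
SELECT a.product, b.name AS customer
FROM orders a
INNER JOIN customers b ON a.customer_id = b.id

Result:
product | customer
--------+---------
Chair   | Aaron   
Charger | Jack    
Camera  | Dana    


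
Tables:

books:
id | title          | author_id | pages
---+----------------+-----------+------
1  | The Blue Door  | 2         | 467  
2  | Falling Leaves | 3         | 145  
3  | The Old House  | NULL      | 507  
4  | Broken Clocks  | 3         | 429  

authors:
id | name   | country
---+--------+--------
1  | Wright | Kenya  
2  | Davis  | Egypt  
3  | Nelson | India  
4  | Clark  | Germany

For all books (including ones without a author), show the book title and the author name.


LEFT JOIN keeps every row from books (the left table); where author_id has no match in authors, the author columns become NULL. Walk through each book:
  - book 1 (The Blue Door): author_id=2 -> matches Davis
  - book 2 (Falling Leaves): author_id=3 -> matches Nelson
  - book 3 (The Old House): author_id=NULL, no match -> kept with NULL
  - book 4 (Broken Clocks): author_id=3 -> matches Nelson
All 4 rows appear; 1 has NULL author.

SQL:
SELECT a.title, b.name AS author
FROM books a
LEFT JOIN authors b ON a.author_id = b.id

Result:
title          | author
---------------+-------
The Blue Door  | Davis 
Falling Leaves | Nelson
The Old House  | NULL  
Broken Clocks  | Nelson


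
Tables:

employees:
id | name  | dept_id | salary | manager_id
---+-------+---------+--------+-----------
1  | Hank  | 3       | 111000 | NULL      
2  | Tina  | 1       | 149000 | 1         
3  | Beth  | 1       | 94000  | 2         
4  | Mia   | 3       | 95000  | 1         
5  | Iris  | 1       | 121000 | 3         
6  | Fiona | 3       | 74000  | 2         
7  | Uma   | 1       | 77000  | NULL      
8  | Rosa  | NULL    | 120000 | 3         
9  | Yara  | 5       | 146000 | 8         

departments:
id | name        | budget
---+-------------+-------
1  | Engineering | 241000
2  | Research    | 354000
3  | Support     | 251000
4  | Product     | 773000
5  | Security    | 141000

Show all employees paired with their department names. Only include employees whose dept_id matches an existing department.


INNER JOIN keeps only employees rows whose dept_id matches an id in departments. Walk through each employee:
  - employee 1 (Hank): dept_id=3 -> matches Support
  - employee 2 (Tina): dept_id=1 -> matches Engineering
  - employee 3 (Beth): dept_id=1 -> matches Engineering
  - employee 4 (Mia): dept_id=3 -> matches Support
  - employee 5 (Iris): dept_id=1 -> matches Engineering
  - employee 6 (Fiona): dept_id=3 -> matches Support
  - employee 7 (Uma): dept_id=1 -> matches Engineering
  - employee 8 (Rosa): dept_id=NULL, no match -> dropped
  - employee 9 (Yara): dept_id=5 -> matches Security
So 1 of 9 rows is dropped.

SQL:
SELECT a.name, b.name AS department
FROM employees a
INNER JOIN departments b ON a.dept_id = b.id

Result:
name  | department 
------+------------
Hank  | Support    
Tina  | Engineering
Beth  | Engineering
Mia   | Support    
Iris  | Engineering
Fiona | Support    
Uma   | Engineering
Yara  | Security   


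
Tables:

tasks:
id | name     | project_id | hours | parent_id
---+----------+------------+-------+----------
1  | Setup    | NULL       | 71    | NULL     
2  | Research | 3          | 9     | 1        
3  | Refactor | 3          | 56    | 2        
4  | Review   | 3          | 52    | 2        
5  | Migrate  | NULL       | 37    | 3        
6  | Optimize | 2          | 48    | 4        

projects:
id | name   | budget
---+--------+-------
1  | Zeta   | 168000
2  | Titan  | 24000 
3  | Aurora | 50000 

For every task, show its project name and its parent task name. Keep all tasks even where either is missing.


Two LEFT JOINs from the same base table tasks: one to projects via project_id, one to tasks itself via parent_id. Both are LEFT so every task is preserved.
Match against projects:
  - task 1 (Setup): project_id=NULL, no match -> kept with NULL
  - task 2 (Research): project_id=3 -> matches Aurora
  - task 3 (Refactor): project_id=3 -> matches Aurora
  - task 4 (Review): project_id=3 -> matches Aurora
  - task 5 (Migrate): project_id=NULL, no match -> kept with NULL
  - task 6 (Optimize): project_id=2 -> matches Titan
Match against tasks (self):
  - task 1 (Setup): parent_id=NULL -> NULL
  - task 2 (Research): parent_id=1 -> Setup
  - task 3 (Refactor): parent_id=2 -> Research
  - task 4 (Review): parent_id=2 -> Research
  - task 5 (Migrate): parent_id=3 -> Refactor
  - task 6 (Optimize): parent_id=4 -> Review

SQL:
SELECT a.name, b.name AS project, c.name AS parent
FROM tasks a
LEFT JOIN projects b ON a.project_id = b.id
LEFT JOIN tasks c ON a.parent_id = c.id

Result:
name     | project | parent  
---------+---------+---------
Setup    | NULL    | NULL    
Research | Aurora  | Setup   
Refactor | Aurora  | Research
Review   | Aurora  | Research
Migrate  | NULL    | Refactor
Optimize | Titan   | Review  


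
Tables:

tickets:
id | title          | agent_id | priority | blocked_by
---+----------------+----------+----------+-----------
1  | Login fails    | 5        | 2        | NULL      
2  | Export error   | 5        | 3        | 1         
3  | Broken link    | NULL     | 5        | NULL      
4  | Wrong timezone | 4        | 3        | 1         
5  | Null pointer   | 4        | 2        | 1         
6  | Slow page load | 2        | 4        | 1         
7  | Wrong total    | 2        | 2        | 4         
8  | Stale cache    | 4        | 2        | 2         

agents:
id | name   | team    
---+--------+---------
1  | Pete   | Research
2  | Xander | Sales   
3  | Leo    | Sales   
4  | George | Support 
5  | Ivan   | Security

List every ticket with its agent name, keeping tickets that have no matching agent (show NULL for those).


LEFT JOIN keeps every row from tickets (the left table); where agent_id has no match in agents, the agent columns become NULL. Walk through each ticket:
  - ticket 1 (Login fails): agent_id=5 -> matches Ivan
  - ticket 2 (Export error): agent_id=5 -> matches Ivan
  - ticket 3 (Broken link): agent_id=NULL, no match -> kept with NULL
  - ticket 4 (Wrong timezone): agent_id=4 -> matches George
  - ticket 5 (Null pointer): agent_id=4 -> matches George
  - ticket 6 (Slow page load): agent_id=2 -> matches Xander
  - ticket 7 (Wrong total): agent_id=2 -> matches Xander
  - ticket 8 (Stale cache): agent_id=4 -> matches George
All 8 rows appear; 1 has NULL agent.

SQL:
SELECT a.title, b.name AS agent
FROM tickets a
LEFT JOIN agents b ON a.agent_id = b.id

Result:
title          | agent 
---------------+-------
Login fails    | Ivan  
Export error   | Ivan  
Broken link    | NULL  
Wrong timezone | George
Null pointer   | George
Slow page load | Xander
Wrong total    | Xander
Stale cache    | George


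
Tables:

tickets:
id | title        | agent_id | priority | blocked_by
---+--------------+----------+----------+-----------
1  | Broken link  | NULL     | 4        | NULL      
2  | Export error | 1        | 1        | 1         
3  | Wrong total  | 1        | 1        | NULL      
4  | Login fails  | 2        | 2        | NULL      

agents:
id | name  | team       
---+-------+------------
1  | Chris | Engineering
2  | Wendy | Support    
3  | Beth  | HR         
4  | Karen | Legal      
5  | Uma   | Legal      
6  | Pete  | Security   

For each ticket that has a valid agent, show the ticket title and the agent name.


INNER JOIN keeps only tickets rows whose agent_id matches an id in agents. Walk through each ticket:
  - ticket 1 (Broken link): agent_id=NULL, no match -> dropped
  - ticket 2 (Export error): agent_id=1 -> matches Chris
  - ticket 3 (Wrong total): agent_id=1 -> matches Chris
  - ticket 4 (Login fails): agent_id=2 -> matches Wendy
So 1 of 4 rows is dropped.

SQL:
SELECT a.title, b.name AS agent
FROM tickets a
INNER JOIN agents b ON a.agent_id = b.id

Result:
title        | agent
-------------+------
Export error | Chris
Wrong total  | Chris
Login fails  | Wendy


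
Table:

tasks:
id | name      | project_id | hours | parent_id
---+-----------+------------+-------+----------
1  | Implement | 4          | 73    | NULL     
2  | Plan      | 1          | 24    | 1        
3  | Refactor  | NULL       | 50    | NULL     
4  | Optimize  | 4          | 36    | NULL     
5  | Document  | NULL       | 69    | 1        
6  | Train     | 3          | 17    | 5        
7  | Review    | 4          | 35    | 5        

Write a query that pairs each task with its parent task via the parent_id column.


This is a self-join: tasks is joined to a second copy of itself, matching each row's parent_id to another row's id. Use LEFT JOIN so rows with parent_id=NULL are kept.
  - task 1 (Implement): parent_id=NULL -> NULL
  - task 2 (Plan): parent_id=1 -> Implement
  - task 3 (Refactor): parent_id=NULL -> NULL
  - task 4 (Optimize): parent_id=NULL -> NULL
  - task 5 (Document): parent_id=1 -> Implement
  - task 6 (Train): parent_id=5 -> Document
  - task 7 (Review): parent_id=5 -> Document

SQL:
SELECT a.name AS item, b.name AS parent
FROM tasks a
LEFT JOIN tasks b ON a.parent_id = b.id

Result:
item      | parent   
----------+----------
Implement | NULL     
Plan      | Implement
Refactor  | NULL     
Optimize  | NULL     
Document  | Implement
Train     | Document 
Review    | Document 


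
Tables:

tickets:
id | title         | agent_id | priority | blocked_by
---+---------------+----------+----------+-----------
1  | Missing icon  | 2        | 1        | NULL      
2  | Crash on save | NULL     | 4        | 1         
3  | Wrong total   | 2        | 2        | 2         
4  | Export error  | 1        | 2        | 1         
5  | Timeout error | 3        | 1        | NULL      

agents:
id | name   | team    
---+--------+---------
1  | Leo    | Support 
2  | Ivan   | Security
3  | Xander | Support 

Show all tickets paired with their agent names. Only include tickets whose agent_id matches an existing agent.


INNER JOIN keeps only tickets rows whose agent_id matches an id in agents. Walk through each ticket:
  - ticket 1 (Missing icon): agent_id=2 -> matches Ivan
  - ticket 2 (Crash on save): agent_id=NULL, no match -> dropped
  - ticket 3 (Wrong total): agent_id=2 -> matches Ivan
  - ticket 4 (Export error): agent_id=1 -> matches Leo
  - ticket 5 (Timeout error): agent_id=3 -> matches Xander
So 1 of 5 rows is dropped.

SQL:
SELECT a.title, b.name AS agent
FROM tickets a
INNER JOIN agents b ON a.agent_id = b.id

Result:
title         | agent 
--------------+-------
Missing icon  | Ivan  
Wrong total   | Ivan  
Export error  | Leo   
Timeout error | Xander


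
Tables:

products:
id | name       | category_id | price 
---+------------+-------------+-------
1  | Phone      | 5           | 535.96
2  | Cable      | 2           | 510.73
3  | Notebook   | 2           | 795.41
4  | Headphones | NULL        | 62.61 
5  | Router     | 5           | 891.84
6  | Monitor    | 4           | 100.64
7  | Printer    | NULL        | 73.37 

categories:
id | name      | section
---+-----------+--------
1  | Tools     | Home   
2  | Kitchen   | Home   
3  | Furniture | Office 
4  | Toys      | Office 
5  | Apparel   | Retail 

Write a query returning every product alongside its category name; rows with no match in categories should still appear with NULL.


LEFT JOIN keeps every row from products (the left table); where category_id has no match in categories, the category columns become NULL. Walk through each product:
  - product 1 (Phone): category_id=5 -> matches Apparel
  - product 2 (Cable): category_id=2 -> matches Kitchen
  - product 3 (Notebook): category_id=2 -> matches Kitchen
  - product 4 (Headphones): category_id=NULL, no match -> kept with NULL
  - product 5 (Router): category_id=5 -> matches Apparel
  - product 6 (Monitor): category_id=4 -> matches Toys
  - product 7 (Printer): category_id=NULL, no match -> kept with NULL
All 7 rows appear; 2 have NULL category.

SQL:
SELECT a.name, b.name AS category
FROM products a
LEFT JOIN categories b ON a.category_id = b.id

Result:
name       | category
-----------+---------
Phone      | Apparel 
Cable      | Kitchen 
Notebook   | Kitchen 
Headphones | NULL    
Router     | Apparel 
Monitor    | Toys    
Printer    | NULL    


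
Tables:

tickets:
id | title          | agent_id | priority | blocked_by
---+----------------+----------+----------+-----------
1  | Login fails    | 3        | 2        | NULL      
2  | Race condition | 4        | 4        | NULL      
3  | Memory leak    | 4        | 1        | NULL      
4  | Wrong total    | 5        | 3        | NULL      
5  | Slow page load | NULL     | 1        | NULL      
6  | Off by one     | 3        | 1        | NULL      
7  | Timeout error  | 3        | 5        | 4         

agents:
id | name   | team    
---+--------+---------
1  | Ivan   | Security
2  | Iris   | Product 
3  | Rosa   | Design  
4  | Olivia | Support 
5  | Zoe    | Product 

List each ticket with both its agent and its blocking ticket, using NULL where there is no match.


Two LEFT JOINs from the same base table tickets: one to agents via agent_id, one to tickets itself via blocked_by. Both are LEFT so every ticket is preserved.
Match against agents:
  - ticket 1 (Login fails): agent_id=3 -> matches Rosa
  - ticket 2 (Race condition): agent_id=4 -> matches Olivia
  - ticket 3 (Memory leak): agent_id=4 -> matches Olivia
  - ticket 4 (Wrong total): agent_id=5 -> matches Zoe
  - ticket 5 (Slow page load): agent_id=NULL, no match -> kept with NULL
  - ticket 6 (Off by one): agent_id=3 -> matches Rosa
  - ticket 7 (Timeout error): agent_id=3 -> matches Rosa
Match against tickets (self):
  - ticket 1 (Login fails): blocked_by=NULL -> NULL
  - ticket 2 (Race condition): blocked_by=NULL -> NULL
  - ticket 3 (Memory leak): blocked_by=NULL -> NULL
  - ticket 4 (Wrong total): blocked_by=NULL -> NULL
  - ticket 5 (Slow page load): blocked_by=NULL -> NULL
  - ticket 6 (Off by one): blocked_by=NULL -> NULL
  - ticket 7 (Timeout error): blocked_by=4 -> Wrong total

SQL:
SELECT a.title, b.name AS agent, c.title AS blocked_by
FROM tickets a
LEFT JOIN agents b ON a.agent_id = b.id
LEFT JOIN tickets c ON a.blocked_by = c.id

Result:
title          | agent  | blocked_by 
---------------+--------+------------
Login fails    | Rosa   | NULL       
Race condition | Olivia | NULL       
Memory leak    | Olivia | NULL       
Wrong total    | Zoe    | NULL       
Slow page load | NULL   | NULL       
Off by one     | Rosa   | NULL       
Timeout error  | Rosa   | Wrong total
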